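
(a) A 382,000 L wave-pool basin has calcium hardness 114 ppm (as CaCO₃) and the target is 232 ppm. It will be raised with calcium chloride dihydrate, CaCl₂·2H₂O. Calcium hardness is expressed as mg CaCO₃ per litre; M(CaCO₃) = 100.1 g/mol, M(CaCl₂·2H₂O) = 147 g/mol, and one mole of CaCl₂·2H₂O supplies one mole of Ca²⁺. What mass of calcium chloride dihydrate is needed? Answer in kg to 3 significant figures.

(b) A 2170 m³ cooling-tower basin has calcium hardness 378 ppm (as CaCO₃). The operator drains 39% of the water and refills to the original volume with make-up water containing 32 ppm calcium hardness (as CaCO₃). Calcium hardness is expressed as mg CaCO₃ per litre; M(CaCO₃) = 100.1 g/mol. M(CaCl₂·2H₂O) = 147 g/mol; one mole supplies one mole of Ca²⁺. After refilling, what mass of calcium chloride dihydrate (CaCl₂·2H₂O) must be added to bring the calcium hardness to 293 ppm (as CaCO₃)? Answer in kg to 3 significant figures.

(a) 66.2 kg; (b) 159 kg

(a) Hardness to add: (232 − 114) = 118 mg/L as CaCO₃ × 382,000 L = 45,080 g as CaCO₃.
(a) Moles of Ca²⁺ (1 mol Ca²⁺ ≡ 1 mol CaCO₃): 45,080 / 100.1 g/mol = 450.3 mol.
(a) Mass of CaCl₂·2H₂O: 450.3 × 147 = 66,200 g.

(b) Volume: 2170 m³ = 2,170,000 L.
(b) After draining 39% and refilling: 378 × 0.61 + 32 × 0.39 = 243.06 ppm.
(b) Deficit to target: 293 − 243.06 = 49.94 mg/L.
(b) As CaCO₃: 49.94 mg/L × 2,170,000 L = 108,400 g; ÷ 100.1 = 1083 mol Ca²⁺.
(b) Mass: 1083 × 147 = 159,100 g.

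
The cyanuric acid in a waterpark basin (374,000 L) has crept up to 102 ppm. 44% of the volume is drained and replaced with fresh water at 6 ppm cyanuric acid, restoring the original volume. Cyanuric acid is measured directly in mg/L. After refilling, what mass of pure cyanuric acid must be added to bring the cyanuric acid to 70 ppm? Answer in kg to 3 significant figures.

3.83 kg

After draining 44% and refilling: 102 × 0.56 + 6 × 0.44 = 59.76 ppm.
Deficit to target: 70 − 59.76 = 10.24 mg/L.
Mass: 10.24 mg/L × 374,000 L = 3830 g cyanuric acid.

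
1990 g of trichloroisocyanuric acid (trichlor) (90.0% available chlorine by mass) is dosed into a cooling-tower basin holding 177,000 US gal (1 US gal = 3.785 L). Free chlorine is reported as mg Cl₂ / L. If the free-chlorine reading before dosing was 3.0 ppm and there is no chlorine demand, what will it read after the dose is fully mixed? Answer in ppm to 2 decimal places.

Volume: 177,000 US gal × 3.785 L/gal = 669,945 L.
Available chlorine delivered: 1990 g × 0.9 = 1791 g as Cl₂.
Concentration rise: 1791 g / 669,945 L = 2.673 mg/L = 2.67 ppm.
Final FC: 3.0 + 2.67 = 5.67 ppm.

5.67 ppm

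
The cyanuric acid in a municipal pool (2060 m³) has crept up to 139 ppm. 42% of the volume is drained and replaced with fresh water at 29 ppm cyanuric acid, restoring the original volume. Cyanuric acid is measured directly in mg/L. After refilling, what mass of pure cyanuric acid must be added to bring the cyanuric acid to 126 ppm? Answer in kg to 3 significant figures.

68.4 kg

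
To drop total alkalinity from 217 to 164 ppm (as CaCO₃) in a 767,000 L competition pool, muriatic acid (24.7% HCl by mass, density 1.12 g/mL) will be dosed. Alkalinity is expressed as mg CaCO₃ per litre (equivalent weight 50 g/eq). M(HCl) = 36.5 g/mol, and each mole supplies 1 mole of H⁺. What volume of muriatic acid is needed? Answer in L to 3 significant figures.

Alkalinity to neutralize: (217 − 164) = 53 mg/L as CaCO₃ × 767,000 L = 40,650 g as CaCO₃.
Equivalents of H⁺ required: 40,650 ÷ 50 g/eq = 813 eq = 813 mol HCl.
Mass of HCl: 813 × 36.5 = 29,680 g.
Mass of 24.7% solution: 29,680 / 0.247 = 120,100 g.
Volume: 120,100 g ÷ 1.12 g/mL = 107,300 mL.

107 L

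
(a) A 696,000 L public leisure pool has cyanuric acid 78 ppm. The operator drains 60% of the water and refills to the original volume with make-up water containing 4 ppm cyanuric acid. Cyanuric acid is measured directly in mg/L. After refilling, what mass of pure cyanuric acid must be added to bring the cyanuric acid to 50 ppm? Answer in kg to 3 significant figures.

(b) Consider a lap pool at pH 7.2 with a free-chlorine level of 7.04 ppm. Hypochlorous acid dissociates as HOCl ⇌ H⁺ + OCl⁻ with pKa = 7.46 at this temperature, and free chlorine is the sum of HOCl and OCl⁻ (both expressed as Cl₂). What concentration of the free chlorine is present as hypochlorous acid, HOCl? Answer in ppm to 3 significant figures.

(a) After draining 60% and refilling: 78 × 0.40 + 4 × 0.60 = 33.6 ppm.
(a) Deficit to target: 50 − 33.6 = 16.4 mg/L.
(a) Mass: 16.4 mg/L × 696,000 L = 11,410 g cyanuric acid.

(b) [OCl⁻]/[HOCl] = 10^(pH − pKa) = 10^(7.2 − 7.46) = 10^-0.26 = 0.5495.
(b) Fraction as HOCl = 1 / (1 + 0.5495) = 0.6454.
(b) HOCl = 0.6454 × 7.04 ppm = 4.543 ppm.

(a) 11.4 kg; (b) 4.54 ppm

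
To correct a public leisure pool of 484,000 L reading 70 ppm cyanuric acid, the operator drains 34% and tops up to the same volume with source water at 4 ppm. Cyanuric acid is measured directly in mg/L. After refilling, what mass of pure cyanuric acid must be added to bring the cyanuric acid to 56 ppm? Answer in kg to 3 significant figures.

After draining 34% and refilling: 70 × 0.66 + 4 × 0.34 = 47.56 ppm.
Deficit to target: 56 − 47.56 = 8.44 mg/L.
Mass: 8.44 mg/L × 484,000 L = 4085 g cyanuric acid.

4.08 kg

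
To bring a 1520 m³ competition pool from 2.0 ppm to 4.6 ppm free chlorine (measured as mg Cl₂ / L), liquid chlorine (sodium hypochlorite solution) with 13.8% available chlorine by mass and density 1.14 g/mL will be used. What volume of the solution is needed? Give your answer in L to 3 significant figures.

Volume: 1520 m³ = 1,520,000 L.
Chlorine deficit: 4.6 − 2.0 = 2.6 ppm = 2.6 mg/L as Cl₂.
Cl₂ equivalent needed: 2.6 mg/L × 1,520,000 L = 3,952,000 mg = 3952 g.
Product at 13.8% available chlorine: 3952 / 0.138 = 28,640 g.
Volume at density 1.14 g/mL: 28,640 g ÷ 1.14 g/mL = 25,120 mL.

25.1 L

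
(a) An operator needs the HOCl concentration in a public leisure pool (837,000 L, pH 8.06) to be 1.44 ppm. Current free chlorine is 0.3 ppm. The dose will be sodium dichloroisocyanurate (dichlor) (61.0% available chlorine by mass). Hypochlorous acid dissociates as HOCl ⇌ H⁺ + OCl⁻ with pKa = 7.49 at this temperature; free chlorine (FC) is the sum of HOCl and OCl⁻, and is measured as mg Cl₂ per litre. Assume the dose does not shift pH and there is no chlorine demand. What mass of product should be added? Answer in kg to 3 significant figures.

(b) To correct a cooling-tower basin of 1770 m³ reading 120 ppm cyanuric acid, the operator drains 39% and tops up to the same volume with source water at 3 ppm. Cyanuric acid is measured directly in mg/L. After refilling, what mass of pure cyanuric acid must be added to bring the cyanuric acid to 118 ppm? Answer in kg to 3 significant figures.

(a) 8.91 kg; (b) 77.2 kg

(a) [OCl⁻]/[HOCl] = 10^(pH − pKa) = 10^(8.06 − 7.49) = 3.715; fraction as HOCl = 1/(1 + 3.715) = 0.2121.
(a) Free chlorine required for 1.44 ppm HOCl: 1.44 / 0.2121 = 6.79 ppm.
(a) FC to add: 6.79 − 0.3 = 6.49 mg/L as Cl₂.
(a) Cl₂ equivalent: 6.49 mg/L × 837,000 L = 5432 g.
(a) Product at 61.0% available Cl: 5432 / 0.61 = 8905 g.

(b) Volume: 1770 m³ = 1,770,000 L.
(b) After draining 39% and refilling: 120 × 0.61 + 3 × 0.39 = 74.37 ppm.
(b) Deficit to target: 118 − 74.37 = 43.63 mg/L.
(b) Mass: 43.63 mg/L × 1,770,000 L = 77,230 g cyanuric acid.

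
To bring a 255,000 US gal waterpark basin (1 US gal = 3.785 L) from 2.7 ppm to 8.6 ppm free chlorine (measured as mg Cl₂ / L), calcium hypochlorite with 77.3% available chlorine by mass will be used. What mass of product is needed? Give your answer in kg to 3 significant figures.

Volume: 255,000 US gal × 3.785 L/gal = 965,175 L.
Chlorine deficit: 8.6 − 2.7 = 5.9 ppm = 5.9 mg/L as Cl₂.
Cl₂ equivalent needed: 5.9 mg/L × 965,175 L = 5,695,000 mg = 5695 g.
Product at 77.3% available chlorine: 5695 / 0.773 = 7367 g.

7.37 kg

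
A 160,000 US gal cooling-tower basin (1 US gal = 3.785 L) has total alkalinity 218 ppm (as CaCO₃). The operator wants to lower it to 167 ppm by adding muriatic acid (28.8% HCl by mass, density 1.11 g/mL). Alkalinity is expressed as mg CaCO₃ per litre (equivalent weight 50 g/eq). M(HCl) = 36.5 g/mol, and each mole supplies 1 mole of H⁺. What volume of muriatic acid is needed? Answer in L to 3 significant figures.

70.5 L

Volume: 160,000 US gal × 3.785 L/gal = 605,600 L.
Alkalinity to neutralize: (218 − 167) = 51 mg/L as CaCO₃ × 605,600 L = 30,890 g as CaCO₃.
Equivalents of H⁺ required: 30,890 ÷ 50 g/eq = 617.7 eq = 617.7 mol HCl.
Mass of HCl: 617.7 × 36.5 = 22,550 g.
Mass of 28.8% solution: 22,550 / 0.288 = 78,290 g.
Volume: 78,290 g ÷ 1.11 g/mL = 70,530 mL.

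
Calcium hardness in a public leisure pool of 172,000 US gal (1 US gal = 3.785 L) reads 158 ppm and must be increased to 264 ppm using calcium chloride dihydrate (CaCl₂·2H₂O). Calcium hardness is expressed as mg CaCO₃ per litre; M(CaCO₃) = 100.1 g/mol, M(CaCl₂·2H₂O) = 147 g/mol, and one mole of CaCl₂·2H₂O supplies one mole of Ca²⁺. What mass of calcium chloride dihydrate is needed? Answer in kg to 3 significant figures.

Volume: 172,000 US gal × 3.785 L/gal = 651,020 L.
Hardness to add: (264 − 158) = 106 mg/L as CaCO₃ × 651,020 L = 69,010 g as CaCO₃.
Moles of Ca²⁺ (1 mol Ca²⁺ ≡ 1 mol CaCO₃): 69,010 / 100.1 g/mol = 689.4 mol.
Mass of CaCl₂·2H₂O: 689.4 × 147 = 101,300 g.

101 kg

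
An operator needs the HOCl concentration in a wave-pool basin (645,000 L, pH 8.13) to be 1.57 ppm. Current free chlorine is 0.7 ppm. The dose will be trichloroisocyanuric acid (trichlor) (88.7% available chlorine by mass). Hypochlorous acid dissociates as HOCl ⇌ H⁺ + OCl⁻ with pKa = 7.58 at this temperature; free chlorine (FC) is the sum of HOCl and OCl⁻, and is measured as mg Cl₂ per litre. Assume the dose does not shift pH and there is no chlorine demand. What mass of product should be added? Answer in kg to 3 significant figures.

[OCl⁻]/[HOCl] = 10^(pH − pKa) = 10^(8.13 − 7.58) = 3.548; fraction as HOCl = 1/(1 + 3.548) = 0.2199.
Free chlorine required for 1.57 ppm HOCl: 1.57 / 0.2199 = 7.141 ppm.
FC to add: 7.141 − 0.7 = 6.441 mg/L as Cl₂.
Cl₂ equivalent: 6.441 mg/L × 645,000 L = 4154 g.
Product at 88.7% available Cl: 4154 / 0.887 = 4683 g.

4.68 kg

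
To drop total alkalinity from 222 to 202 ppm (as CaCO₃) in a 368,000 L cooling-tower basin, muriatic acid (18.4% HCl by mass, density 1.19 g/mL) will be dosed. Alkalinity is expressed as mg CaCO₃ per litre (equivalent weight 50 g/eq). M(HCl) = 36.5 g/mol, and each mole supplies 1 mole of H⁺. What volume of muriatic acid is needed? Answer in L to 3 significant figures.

Alkalinity to neutralize: (222 − 202) = 20 mg/L as CaCO₃ × 368,000 L = 7360 g as CaCO₃.
Equivalents of H⁺ required: 7360 ÷ 50 g/eq = 147.2 eq = 147.2 mol HCl.
Mass of HCl: 147.2 × 36.5 = 5373 g.
Mass of 18.4% solution: 5373 / 0.184 = 29,200 g.
Volume: 29,200 g ÷ 1.19 g/mL = 24,540 mL.

24.5 L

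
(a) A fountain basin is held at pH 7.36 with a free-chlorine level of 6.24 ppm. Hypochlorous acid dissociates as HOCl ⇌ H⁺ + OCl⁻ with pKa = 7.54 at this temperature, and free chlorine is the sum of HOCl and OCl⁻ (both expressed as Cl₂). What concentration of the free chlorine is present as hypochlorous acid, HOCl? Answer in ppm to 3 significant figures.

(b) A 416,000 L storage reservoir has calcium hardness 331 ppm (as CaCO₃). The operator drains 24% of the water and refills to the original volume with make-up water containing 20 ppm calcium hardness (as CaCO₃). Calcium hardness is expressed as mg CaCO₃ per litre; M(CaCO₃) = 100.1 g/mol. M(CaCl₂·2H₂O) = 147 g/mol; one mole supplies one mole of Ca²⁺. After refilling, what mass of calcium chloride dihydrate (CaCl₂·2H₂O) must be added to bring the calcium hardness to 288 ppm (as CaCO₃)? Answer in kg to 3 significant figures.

(a) 3.76 ppm; (b) 19.3 kg

(a) [OCl⁻]/[HOCl] = 10^(pH − pKa) = 10^(7.36 − 7.54) = 10^-0.18 = 0.6607.
(a) Fraction as HOCl = 1 / (1 + 0.6607) = 0.6022.
(a) HOCl = 0.6022 × 6.24 ppm = 3.757 ppm.

(b) After draining 24% and refilling: 331 × 0.76 + 20 × 0.24 = 256.36 ppm.
(b) Deficit to target: 288 − 256.36 = 31.64 mg/L.
(b) As CaCO₃: 31.64 mg/L × 416,000 L = 13,160 g; ÷ 100.1 = 131.5 mol Ca²⁺.
(b) Mass: 131.5 × 147 = 19,330 g.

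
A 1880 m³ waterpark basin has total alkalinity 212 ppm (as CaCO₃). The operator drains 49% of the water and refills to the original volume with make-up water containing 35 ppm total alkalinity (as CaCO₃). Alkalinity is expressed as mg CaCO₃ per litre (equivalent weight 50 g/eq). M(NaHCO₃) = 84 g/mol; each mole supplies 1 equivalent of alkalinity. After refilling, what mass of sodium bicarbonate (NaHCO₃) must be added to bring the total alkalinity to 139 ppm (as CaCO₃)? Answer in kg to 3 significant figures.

Volume: 1880 m³ = 1,880,000 L.
After draining 49% and refilling: 212 × 0.51 + 35 × 0.49 = 125.27 ppm.
Deficit to target: 139 − 125.27 = 13.73 mg/L.
As CaCO₃: 13.73 mg/L × 1,880,000 L = 25,810 g; ÷ 50 g/eq ÷ 1 = 516.2 mol NaHCO₃.
Mass: 516.2 × 84 = 43,360 g.

43.4 kg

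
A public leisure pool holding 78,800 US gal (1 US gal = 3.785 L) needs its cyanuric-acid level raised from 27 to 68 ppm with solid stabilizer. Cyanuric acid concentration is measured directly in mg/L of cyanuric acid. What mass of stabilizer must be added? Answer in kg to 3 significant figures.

Volume: 78,800 US gal × 3.785 L/gal = 298,258 L.
CYA to add: (68 − 27) = 41 mg/L × 298,258 L = 12,230 g cyanuric acid.

12.2 kg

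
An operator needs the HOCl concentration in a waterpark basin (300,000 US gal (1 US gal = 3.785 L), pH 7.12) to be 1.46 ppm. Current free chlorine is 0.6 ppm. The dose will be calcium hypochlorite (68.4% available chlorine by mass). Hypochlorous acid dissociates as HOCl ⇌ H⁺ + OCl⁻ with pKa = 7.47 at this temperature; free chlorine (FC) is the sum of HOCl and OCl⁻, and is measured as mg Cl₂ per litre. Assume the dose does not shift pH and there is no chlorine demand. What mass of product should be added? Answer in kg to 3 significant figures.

Volume: 300,000 US gal × 3.785 L/gal = 1,135,500 L.
[OCl⁻]/[HOCl] = 10^(pH − pKa) = 10^(7.12 − 7.47) = 0.4467; fraction as HOCl = 1/(1 + 0.4467) = 0.6912.
Free chlorine required for 1.46 ppm HOCl: 1.46 / 0.6912 = 2.112 ppm.
FC to add: 2.112 − 0.6 = 1.512 mg/L as Cl₂.
Cl₂ equivalent: 1.512 mg/L × 1,135,500 L = 1717 g.
Product at 68.4% available Cl: 1717 / 0.684 = 2510 g.

2.51 kg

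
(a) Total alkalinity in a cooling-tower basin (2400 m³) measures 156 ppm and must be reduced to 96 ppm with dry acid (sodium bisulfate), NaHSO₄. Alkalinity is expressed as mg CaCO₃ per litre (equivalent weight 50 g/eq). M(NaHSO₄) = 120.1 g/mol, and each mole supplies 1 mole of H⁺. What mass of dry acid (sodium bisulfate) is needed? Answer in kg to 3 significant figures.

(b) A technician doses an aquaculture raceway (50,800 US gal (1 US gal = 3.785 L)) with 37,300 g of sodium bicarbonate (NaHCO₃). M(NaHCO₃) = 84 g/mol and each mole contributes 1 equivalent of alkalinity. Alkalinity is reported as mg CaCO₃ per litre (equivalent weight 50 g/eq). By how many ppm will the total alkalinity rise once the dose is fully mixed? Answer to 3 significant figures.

(a) Volume: 2400 m³ = 2,400,000 L.
(a) Alkalinity to neutralize: (156 − 96) = 60 mg/L as CaCO₃ × 2,400,000 L = 144,000 g as CaCO₃.
(a) Equivalents of H⁺ required: 144,000 ÷ 50 g/eq = 2880 eq = 2880 mol NaHSO₄.
(a) Mass of NaHSO₄: 2880 × 120.1 = 345,900 g.

(b) Volume: 50,800 US gal × 3.785 L/gal = 192,278 L.
(b) Moles of NaHCO₃: 37,300 g ÷ 84 g/mol = 444 mol → 444 eq of alkalinity.
(b) As CaCO₃: 444 eq × 50 g/eq = 22,200 g.
(b) Rise: 22,200 g / 192,278 L × 1000 = 115.5 mg/L.

(a) 346 kg; (b) 115 ppm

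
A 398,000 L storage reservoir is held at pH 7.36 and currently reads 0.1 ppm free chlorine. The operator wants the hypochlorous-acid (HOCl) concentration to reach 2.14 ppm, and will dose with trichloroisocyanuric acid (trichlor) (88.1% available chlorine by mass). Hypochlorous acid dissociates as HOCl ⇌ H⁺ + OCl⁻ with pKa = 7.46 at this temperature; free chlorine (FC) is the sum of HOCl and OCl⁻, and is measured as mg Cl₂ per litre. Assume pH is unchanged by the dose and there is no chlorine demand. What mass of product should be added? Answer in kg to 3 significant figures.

1.69 kg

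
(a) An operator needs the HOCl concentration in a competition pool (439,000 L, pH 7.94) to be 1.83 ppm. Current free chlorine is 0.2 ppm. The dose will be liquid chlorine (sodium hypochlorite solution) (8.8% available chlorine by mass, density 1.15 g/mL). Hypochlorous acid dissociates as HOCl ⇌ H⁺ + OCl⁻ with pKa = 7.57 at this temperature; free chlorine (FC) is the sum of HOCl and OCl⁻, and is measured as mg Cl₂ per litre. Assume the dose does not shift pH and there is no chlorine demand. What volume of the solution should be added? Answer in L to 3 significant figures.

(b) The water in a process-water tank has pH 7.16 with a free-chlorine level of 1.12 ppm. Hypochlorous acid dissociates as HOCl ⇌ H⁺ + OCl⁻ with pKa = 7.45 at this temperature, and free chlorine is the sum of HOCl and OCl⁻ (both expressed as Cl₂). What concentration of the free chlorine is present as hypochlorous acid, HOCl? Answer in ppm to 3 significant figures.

(a) 25.7 L; (b) 0.740 ppm

(a) [OCl⁻]/[HOCl] = 10^(pH − pKa) = 10^(7.94 − 7.57) = 2.344; fraction as HOCl = 1/(1 + 2.344) = 0.299.
(a) Free chlorine required for 1.83 ppm HOCl: 1.83 / 0.299 = 6.12 ppm.
(a) FC to add: 6.12 − 0.2 = 5.92 mg/L as Cl₂.
(a) Cl₂ equivalent: 5.92 mg/L × 439,000 L = 2599 g.
(a) Product at 8.8% available Cl: 2599 / 0.088 = 29,530 g.
(a) Volume: 29,530 g ÷ 1.15 g/mL = 25,680 mL.

(b) [OCl⁻]/[HOCl] = 10^(pH − pKa) = 10^(7.16 − 7.45) = 10^-0.29 = 0.5129.
(b) Fraction as HOCl = 1 / (1 + 0.5129) = 0.661.
(b) HOCl = 0.661 × 1.12 ppm = 0.7403 ppm.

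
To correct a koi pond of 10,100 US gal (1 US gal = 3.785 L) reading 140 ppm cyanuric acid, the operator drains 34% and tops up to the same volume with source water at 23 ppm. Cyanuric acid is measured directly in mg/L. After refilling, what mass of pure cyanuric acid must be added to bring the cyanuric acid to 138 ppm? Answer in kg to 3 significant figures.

Volume: 10,100 US gal × 3.785 L/gal = 38,228 L.
After draining 34% and refilling: 140 × 0.66 + 23 × 0.34 = 100.22 ppm.
Deficit to target: 138 − 100.22 = 37.78 mg/L.
Mass: 37.78 mg/L × 38,228 L = 1444 g cyanuric acid.

1.44 kg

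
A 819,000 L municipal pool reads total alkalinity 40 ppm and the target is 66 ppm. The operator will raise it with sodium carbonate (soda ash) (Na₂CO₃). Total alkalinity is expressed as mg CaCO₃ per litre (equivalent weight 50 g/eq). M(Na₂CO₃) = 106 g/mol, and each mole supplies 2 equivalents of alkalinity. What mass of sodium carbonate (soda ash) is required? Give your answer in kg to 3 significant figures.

Alkalinity to add: (66 − 40) = 26 mg/L as CaCO₃ × 819,000 L = 21,290 g as CaCO₃.
Equivalents: 21,290 g ÷ 50 g/eq = 425.9 eq.
Each mole of Na₂CO₃ supplies 2 eq, so 425.9 / 2 = 212.9 mol.
Mass: 212.9 mol × 106 g/mol = 22,570 g.

22.6 kg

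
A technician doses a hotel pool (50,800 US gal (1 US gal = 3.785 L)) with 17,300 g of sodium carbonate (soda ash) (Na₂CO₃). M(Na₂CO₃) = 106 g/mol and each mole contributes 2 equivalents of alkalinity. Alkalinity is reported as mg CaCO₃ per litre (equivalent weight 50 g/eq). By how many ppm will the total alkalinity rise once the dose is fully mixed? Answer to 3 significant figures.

Volume: 50,800 US gal × 3.785 L/gal = 192,278 L.
Moles of Na₂CO₃: 17,300 g ÷ 106 g/mol = 163.2 mol → 326.4 eq of alkalinity.
As CaCO₃: 326.4 eq × 50 g/eq = 16,320 g.
Rise: 16,320 g / 192,278 L × 1000 = 84.88 mg/L.

84.9 ppm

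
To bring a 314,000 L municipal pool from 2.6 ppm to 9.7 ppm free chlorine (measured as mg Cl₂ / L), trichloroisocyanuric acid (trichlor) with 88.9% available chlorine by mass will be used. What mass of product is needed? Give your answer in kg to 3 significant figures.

Chlorine deficit: 9.7 − 2.6 = 7.1 ppm = 7.1 mg/L as Cl₂.
Cl₂ equivalent needed: 7.1 mg/L × 314,000 L = 2,229,000 mg = 2229 g.
Product at 88.9% available chlorine: 2229 / 0.889 = 2508 g.

2.51 kg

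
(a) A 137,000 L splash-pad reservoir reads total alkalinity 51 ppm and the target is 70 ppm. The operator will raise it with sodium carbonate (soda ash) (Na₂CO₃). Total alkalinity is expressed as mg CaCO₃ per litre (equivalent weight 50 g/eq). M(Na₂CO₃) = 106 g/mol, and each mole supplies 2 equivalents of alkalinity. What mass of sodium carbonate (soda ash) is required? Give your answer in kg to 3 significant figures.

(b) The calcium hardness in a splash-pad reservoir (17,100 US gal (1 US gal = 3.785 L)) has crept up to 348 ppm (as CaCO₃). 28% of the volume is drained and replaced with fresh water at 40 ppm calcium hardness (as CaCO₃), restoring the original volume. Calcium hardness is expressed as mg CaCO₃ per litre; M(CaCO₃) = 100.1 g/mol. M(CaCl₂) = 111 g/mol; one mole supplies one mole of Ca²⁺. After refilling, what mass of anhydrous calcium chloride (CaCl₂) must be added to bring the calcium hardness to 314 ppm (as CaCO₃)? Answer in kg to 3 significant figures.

(a) 2.76 kg; (b) 3.75 kg

(a) Alkalinity to add: (70 − 51) = 19 mg/L as CaCO₃ × 137,000 L = 2603 g as CaCO₃.
(a) Equivalents: 2603 g ÷ 50 g/eq = 52.06 eq.
(a) Each mole of Na₂CO₃ supplies 2 eq, so 52.06 / 2 = 26.03 mol.
(a) Mass: 26.03 mol × 106 g/mol = 2759 g.

(b) Volume: 17,100 US gal × 3.785 L/gal = 64,724 L.
(b) After draining 28% and refilling: 348 × 0.72 + 40 × 0.28 = 261.76 ppm.
(b) Deficit to target: 314 − 261.76 = 52.24 mg/L.
(b) As CaCO₃: 52.24 mg/L × 64,724 L = 3381 g; ÷ 100.1 = 33.78 mol Ca²⁺.
(b) Mass: 33.78 × 111 = 3749 g.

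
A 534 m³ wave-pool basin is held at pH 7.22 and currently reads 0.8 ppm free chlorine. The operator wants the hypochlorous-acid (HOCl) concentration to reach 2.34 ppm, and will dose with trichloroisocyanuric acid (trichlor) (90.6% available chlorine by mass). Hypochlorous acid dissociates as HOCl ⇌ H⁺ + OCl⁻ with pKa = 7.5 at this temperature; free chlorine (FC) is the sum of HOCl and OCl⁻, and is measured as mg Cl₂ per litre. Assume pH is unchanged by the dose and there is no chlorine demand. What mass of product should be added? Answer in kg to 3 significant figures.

1.63 kg

Volume: 534 m³ = 534,000 L.
[OCl⁻]/[HOCl] = 10^(pH − pKa) = 10^(7.22 − 7.5) = 0.5248; fraction as HOCl = 1/(1 + 0.5248) = 0.6558.
Free chlorine required for 2.34 ppm HOCl: 2.34 / 0.6558 = 3.568 ppm.
FC to add: 3.568 − 0.8 = 2.768 mg/L as Cl₂.
Cl₂ equivalent: 2.768 mg/L × 534,000 L = 1478 g.
Product at 90.6% available Cl: 1478 / 0.906 = 1631 g.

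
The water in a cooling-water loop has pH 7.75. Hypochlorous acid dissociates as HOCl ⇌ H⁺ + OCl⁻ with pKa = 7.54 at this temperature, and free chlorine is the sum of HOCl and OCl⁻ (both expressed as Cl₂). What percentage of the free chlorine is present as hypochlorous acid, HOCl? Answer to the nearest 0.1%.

[OCl⁻]/[HOCl] = 10^(pH − pKa) = 10^(7.75 − 7.54) = 10^0.21 = 1.622.
Fraction as HOCl = 1 / (1 + 1.622) = 0.3814.

38.1%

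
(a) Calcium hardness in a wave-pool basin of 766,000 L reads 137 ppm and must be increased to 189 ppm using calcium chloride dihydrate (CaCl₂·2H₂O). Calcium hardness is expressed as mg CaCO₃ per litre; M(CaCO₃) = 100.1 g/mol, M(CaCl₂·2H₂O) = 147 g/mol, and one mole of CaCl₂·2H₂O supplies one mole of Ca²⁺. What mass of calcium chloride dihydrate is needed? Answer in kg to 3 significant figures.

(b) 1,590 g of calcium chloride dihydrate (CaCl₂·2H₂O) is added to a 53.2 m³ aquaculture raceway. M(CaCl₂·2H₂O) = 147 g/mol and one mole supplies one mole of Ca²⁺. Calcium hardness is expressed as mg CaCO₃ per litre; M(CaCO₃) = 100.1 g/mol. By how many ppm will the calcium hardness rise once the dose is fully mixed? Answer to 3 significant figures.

(a) 58.5 kg; (b) 20.4 ppm

(a) Hardness to add: (189 − 137) = 52 mg/L as CaCO₃ × 766,000 L = 39,830 g as CaCO₃.
(a) Moles of Ca²⁺ (1 mol Ca²⁺ ≡ 1 mol CaCO₃): 39,830 / 100.1 g/mol = 397.9 mol.
(a) Mass of CaCl₂·2H₂O: 397.9 × 147 = 58,490 g.

(b) Volume: 53.2 m³ = 53,200 L.
(b) Moles of Ca²⁺: 1,590 g ÷ 147 g/mol = 10.82 mol.
(b) As CaCO₃: 10.82 mol × 100.1 g/mol = 1083 g.
(b) Rise: 1083 g / 53,200 L × 1000 = 20.35 mg/L.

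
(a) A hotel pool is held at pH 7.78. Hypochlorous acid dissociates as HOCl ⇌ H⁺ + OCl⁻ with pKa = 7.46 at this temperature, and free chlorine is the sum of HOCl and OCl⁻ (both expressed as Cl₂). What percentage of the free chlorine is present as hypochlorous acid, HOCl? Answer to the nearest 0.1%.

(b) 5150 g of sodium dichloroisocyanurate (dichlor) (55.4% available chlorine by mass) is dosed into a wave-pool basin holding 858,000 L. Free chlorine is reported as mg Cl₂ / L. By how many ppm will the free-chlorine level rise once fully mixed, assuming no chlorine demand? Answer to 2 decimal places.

(a) [OCl⁻]/[HOCl] = 10^(pH − pKa) = 10^(7.78 − 7.46) = 10^0.32 = 2.089.
(a) Fraction as HOCl = 1 / (1 + 2.089) = 0.3237.

(b) Available chlorine delivered: 5150 g × 0.554 = 2853 g as Cl₂.
(b) Concentration rise: 2853 g / 858,000 L = 3.325 mg/L = 3.33 ppm.

(a) 32.4%; (b) 3.33 ppm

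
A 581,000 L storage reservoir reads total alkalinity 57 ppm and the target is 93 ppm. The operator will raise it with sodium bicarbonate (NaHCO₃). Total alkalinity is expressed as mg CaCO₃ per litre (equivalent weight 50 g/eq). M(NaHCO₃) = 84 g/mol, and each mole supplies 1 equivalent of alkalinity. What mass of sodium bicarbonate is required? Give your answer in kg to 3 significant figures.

35.1 kg

Alkalinity to add: (93 − 57) = 36 mg/L as CaCO₃ × 581,000 L = 20,920 g as CaCO₃.
Equivalents: 20,920 g ÷ 50 g/eq = 418.3 eq.
NaHCO₃ supplies 1 eq per mole → 418.3 mol.
Mass: 418.3 mol × 84 g/mol = 35,140 g.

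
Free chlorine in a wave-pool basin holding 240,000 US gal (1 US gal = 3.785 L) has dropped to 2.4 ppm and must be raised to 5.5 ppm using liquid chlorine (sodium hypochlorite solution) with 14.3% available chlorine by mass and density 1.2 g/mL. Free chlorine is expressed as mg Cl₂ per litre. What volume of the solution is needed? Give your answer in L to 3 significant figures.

16.4 L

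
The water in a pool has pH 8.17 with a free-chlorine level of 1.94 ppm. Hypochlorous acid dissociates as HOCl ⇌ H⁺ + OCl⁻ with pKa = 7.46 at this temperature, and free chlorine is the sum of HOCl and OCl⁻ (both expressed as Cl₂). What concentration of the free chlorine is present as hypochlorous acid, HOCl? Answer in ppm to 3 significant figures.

0.317 ppm

[OCl⁻]/[HOCl] = 10^(pH − pKa) = 10^(8.17 − 7.46) = 10^0.71 = 5.129.
Fraction as HOCl = 1 / (1 + 5.129) = 0.1632.
HOCl = 0.1632 × 1.94 ppm = 0.3165 ppm.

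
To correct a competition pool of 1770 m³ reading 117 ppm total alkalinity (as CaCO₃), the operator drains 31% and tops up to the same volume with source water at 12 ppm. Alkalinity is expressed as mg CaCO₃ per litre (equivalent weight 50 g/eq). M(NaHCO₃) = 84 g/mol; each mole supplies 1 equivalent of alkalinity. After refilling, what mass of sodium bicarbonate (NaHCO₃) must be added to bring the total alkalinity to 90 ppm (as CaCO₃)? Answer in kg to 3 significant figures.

Volume: 1770 m³ = 1,770,000 L.
After draining 31% and refilling: 117 × 0.69 + 12 × 0.31 = 84.45 ppm.
Deficit to target: 90 − 84.45 = 5.55 mg/L.
As CaCO₃: 5.55 mg/L × 1,770,000 L = 9824 g; ÷ 50 g/eq ÷ 1 = 196.5 mol NaHCO₃.
Mass: 196.5 × 84 = 16,500 g.

16.5 kg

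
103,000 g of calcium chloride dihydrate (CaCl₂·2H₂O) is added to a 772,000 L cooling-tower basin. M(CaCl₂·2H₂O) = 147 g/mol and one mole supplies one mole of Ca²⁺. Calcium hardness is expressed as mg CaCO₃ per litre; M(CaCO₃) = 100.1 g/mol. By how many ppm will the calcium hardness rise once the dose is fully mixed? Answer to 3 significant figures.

Moles of Ca²⁺: 103,000 g ÷ 147 g/mol = 700.7 mol.
As CaCO₃: 700.7 mol × 100.1 g/mol = 70,140 g.
Rise: 70,140 g / 772,000 L × 1000 = 90.85 mg/L.

90.9 ppm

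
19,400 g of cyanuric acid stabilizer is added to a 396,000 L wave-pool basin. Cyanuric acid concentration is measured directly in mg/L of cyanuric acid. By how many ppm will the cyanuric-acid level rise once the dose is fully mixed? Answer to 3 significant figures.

Rise: 19,400 g / 396,000 L × 1000 = 48.99 mg/L.

49.0 ppm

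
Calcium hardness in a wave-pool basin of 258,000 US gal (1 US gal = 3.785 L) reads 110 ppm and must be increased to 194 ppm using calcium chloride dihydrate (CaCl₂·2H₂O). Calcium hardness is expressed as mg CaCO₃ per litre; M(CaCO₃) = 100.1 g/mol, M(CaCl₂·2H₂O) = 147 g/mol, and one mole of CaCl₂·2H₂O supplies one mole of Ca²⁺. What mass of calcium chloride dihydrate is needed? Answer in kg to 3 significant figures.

Volume: 258,000 US gal × 3.785 L/gal = 976,530 L.
Hardness to add: (194 − 110) = 84 mg/L as CaCO₃ × 976,530 L = 82,030 g as CaCO₃.
Moles of Ca²⁺ (1 mol Ca²⁺ ≡ 1 mol CaCO₃): 82,030 / 100.1 g/mol = 819.5 mol.
Mass of CaCl₂·2H₂O: 819.5 × 147 = 120,500 g.

120 kg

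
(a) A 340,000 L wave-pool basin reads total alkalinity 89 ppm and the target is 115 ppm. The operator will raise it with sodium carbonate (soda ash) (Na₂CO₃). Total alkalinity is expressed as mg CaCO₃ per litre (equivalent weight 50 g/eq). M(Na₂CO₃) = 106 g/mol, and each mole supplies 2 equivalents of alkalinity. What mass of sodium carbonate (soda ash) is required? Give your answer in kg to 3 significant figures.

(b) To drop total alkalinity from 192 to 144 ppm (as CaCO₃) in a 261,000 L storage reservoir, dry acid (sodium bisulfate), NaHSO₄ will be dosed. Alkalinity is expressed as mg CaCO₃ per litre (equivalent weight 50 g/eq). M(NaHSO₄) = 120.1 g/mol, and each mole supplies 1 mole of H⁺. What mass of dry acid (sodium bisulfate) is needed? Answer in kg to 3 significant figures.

(a) Alkalinity to add: (115 − 89) = 26 mg/L as CaCO₃ × 340,000 L = 8840 g as CaCO₃.
(a) Equivalents: 8840 g ÷ 50 g/eq = 176.8 eq.
(a) Each mole of Na₂CO₃ supplies 2 eq, so 176.8 / 2 = 88.4 mol.
(a) Mass: 88.4 mol × 106 g/mol = 9370 g.

(b) Alkalinity to neutralize: (192 − 144) = 48 mg/L as CaCO₃ × 261,000 L = 12,530 g as CaCO₃.
(b) Equivalents of H⁺ required: 12,530 ÷ 50 g/eq = 250.6 eq = 250.6 mol NaHSO₄.
(b) Mass of NaHSO₄: 250.6 × 120.1 = 30,090 g.

(a) 9.37 kg; (b) 30.1 kg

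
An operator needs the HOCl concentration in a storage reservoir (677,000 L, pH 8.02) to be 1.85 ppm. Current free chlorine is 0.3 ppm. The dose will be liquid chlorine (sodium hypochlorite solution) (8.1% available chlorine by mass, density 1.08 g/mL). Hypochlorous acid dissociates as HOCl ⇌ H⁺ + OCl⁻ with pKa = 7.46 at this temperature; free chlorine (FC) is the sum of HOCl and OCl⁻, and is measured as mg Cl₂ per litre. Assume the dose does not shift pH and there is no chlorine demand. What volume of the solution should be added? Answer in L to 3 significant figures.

[OCl⁻]/[HOCl] = 10^(pH − pKa) = 10^(8.02 − 7.46) = 3.631; fraction as HOCl = 1/(1 + 3.631) = 0.2159.
Free chlorine required for 1.85 ppm HOCl: 1.85 / 0.2159 = 8.567 ppm.
FC to add: 8.567 − 0.3 = 8.267 mg/L as Cl₂.
Cl₂ equivalent: 8.267 mg/L × 677,000 L = 5597 g.
Product at 8.1% available Cl: 5597 / 0.081 = 69,100 g.
Volume: 69,100 g ÷ 1.08 g/mL = 63,980 mL.

64.0 L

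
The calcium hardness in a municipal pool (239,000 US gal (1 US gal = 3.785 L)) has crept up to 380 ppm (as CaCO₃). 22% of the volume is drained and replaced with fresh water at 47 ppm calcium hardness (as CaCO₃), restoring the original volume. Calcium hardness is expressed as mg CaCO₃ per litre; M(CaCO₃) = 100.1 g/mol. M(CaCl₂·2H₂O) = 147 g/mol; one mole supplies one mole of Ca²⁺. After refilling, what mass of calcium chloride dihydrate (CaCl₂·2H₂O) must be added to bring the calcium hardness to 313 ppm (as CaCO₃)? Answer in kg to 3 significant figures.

Volume: 239,000 US gal × 3.785 L/gal = 904,615 L.
After draining 22% and refilling: 380 × 0.78 + 47 × 0.22 = 306.74 ppm.
Deficit to target: 313 − 306.74 = 6.26 mg/L.
As CaCO₃: 6.26 mg/L × 904,615 L = 5663 g; ÷ 100.1 = 56.57 mol Ca²⁺.
Mass: 56.57 × 147 = 8316 g.

8.32 kg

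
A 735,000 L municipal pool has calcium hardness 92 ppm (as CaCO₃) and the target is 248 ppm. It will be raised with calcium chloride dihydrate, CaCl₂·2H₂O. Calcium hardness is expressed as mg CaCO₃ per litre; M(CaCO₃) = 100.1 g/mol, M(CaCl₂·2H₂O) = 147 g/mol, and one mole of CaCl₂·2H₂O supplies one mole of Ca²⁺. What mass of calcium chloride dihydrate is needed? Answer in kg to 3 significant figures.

168 kg

Hardness to add: (248 − 92) = 156 mg/L as CaCO₃ × 735,000 L = 114,700 g as CaCO₃.
Moles of Ca²⁺ (1 mol Ca²⁺ ≡ 1 mol CaCO₃): 114,700 / 100.1 g/mol = 1145 mol.
Mass of CaCl₂·2H₂O: 1145 × 147 = 168,400 g.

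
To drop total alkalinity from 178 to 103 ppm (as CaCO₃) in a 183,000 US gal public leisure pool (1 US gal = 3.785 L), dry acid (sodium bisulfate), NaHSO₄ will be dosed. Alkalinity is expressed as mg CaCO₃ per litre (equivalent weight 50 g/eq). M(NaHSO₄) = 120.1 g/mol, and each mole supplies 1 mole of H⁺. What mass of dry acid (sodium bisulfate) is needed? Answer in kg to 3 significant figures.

Volume: 183,000 US gal × 3.785 L/gal = 692,655 L.
Alkalinity to neutralize: (178 − 103) = 75 mg/L as CaCO₃ × 692,655 L = 51,950 g as CaCO₃.
Equivalents of H⁺ required: 51,950 ÷ 50 g/eq = 1039 eq = 1039 mol NaHSO₄.
Mass of NaHSO₄: 1039 × 120.1 = 124,800 g.

125 kg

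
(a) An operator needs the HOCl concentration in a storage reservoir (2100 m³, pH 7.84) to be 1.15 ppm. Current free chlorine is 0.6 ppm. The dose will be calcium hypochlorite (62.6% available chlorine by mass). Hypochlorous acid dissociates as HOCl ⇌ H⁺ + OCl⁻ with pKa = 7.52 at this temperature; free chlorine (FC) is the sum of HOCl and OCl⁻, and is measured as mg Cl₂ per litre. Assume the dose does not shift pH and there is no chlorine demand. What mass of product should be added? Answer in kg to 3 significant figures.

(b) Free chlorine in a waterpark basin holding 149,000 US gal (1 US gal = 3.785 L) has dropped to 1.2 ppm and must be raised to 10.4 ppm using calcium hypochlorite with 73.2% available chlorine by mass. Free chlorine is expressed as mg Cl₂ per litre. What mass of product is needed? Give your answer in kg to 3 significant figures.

(a) 9.91 kg; (b) 7.09 kg

(a) Volume: 2100 m³ = 2,100,000 L.
(a) [OCl⁻]/[HOCl] = 10^(pH − pKa) = 10^(7.84 − 7.52) = 2.089; fraction as HOCl = 1/(1 + 2.089) = 0.3237.
(a) Free chlorine required for 1.15 ppm HOCl: 1.15 / 0.3237 = 3.553 ppm.
(a) FC to add: 3.553 − 0.6 = 2.953 mg/L as Cl₂.
(a) Cl₂ equivalent: 2.953 mg/L × 2,100,000 L = 6201 g.
(a) Product at 62.6% available Cl: 6201 / 0.626 = 9905 g.

(b) Volume: 149,000 US gal × 3.785 L/gal = 563,965 L.
(b) Chlorine deficit: 10.4 − 1.2 = 9.2 ppm = 9.2 mg/L as Cl₂.
(b) Cl₂ equivalent needed: 9.2 mg/L × 563,965 L = 5,188,000 mg = 5188 g.
(b) Product at 73.2% available chlorine: 5188 / 0.732 = 7088 g.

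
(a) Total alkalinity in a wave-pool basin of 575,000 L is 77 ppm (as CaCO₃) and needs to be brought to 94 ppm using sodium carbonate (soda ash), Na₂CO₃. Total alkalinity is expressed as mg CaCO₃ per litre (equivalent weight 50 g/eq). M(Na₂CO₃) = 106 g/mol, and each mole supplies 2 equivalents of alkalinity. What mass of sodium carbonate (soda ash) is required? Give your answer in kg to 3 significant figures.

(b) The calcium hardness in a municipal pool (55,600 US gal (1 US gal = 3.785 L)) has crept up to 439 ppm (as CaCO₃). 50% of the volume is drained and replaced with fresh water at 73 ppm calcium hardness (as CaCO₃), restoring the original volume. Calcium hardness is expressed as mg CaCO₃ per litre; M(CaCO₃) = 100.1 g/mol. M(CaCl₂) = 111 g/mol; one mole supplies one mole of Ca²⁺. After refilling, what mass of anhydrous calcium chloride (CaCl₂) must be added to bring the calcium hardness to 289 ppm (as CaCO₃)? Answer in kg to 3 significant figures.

(a) Alkalinity to add: (94 − 77) = 17 mg/L as CaCO₃ × 575,000 L = 9775 g as CaCO₃.
(a) Equivalents: 9775 g ÷ 50 g/eq = 195.5 eq.
(a) Each mole of Na₂CO₃ supplies 2 eq, so 195.5 / 2 = 97.75 mol.
(a) Mass: 97.75 mol × 106 g/mol = 10,360 g.

(b) Volume: 55,600 US gal × 3.785 L/gal = 210,446 L.
(b) After draining 50% and refilling: 439 × 0.50 + 73 × 0.50 = 256 ppm.
(b) Deficit to target: 289 − 256 = 33 mg/L.
(b) As CaCO₃: 33 mg/L × 210,446 L = 6945 g; ÷ 100.1 = 69.38 mol Ca²⁺.
(b) Mass: 69.38 × 111 = 7701 g.

(a) 10.4 kg; (b) 7.70 kg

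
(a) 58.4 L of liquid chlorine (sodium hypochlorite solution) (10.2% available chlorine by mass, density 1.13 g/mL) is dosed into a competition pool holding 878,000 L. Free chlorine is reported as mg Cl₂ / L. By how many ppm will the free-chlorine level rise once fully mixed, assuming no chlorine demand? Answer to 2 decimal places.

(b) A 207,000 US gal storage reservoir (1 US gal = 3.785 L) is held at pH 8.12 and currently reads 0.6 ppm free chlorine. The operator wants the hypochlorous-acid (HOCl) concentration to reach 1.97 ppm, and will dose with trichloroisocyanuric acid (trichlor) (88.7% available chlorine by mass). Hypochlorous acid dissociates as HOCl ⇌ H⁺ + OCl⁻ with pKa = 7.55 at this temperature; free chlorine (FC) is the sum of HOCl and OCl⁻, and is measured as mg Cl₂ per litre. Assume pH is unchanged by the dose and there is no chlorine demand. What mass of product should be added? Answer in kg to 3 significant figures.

(a) 7.67 ppm; (b) 7.68 kg

(a) Mass of solution: 58.4 L × 1000 mL/L × 1.13 g/mL = 65,990 g.
(a) Available chlorine delivered: 65,990 g × 0.102 = 6731 g as Cl₂.
(a) Concentration rise: 6731 g / 878,000 L = 7.666 mg/L = 7.67 ppm.

(b) Volume: 207,000 US gal × 3.785 L/gal = 783,495 L.
(b) [OCl⁻]/[HOCl] = 10^(pH − pKa) = 10^(8.12 − 7.55) = 3.715; fraction as HOCl = 1/(1 + 3.715) = 0.2121.
(b) Free chlorine required for 1.97 ppm HOCl: 1.97 / 0.2121 = 9.289 ppm.
(b) FC to add: 9.289 − 0.6 = 8.689 mg/L as Cl₂.
(b) Cl₂ equivalent: 8.689 mg/L × 783,495 L = 6808 g.
(b) Product at 88.7% available Cl: 6808 / 0.887 = 7675 g.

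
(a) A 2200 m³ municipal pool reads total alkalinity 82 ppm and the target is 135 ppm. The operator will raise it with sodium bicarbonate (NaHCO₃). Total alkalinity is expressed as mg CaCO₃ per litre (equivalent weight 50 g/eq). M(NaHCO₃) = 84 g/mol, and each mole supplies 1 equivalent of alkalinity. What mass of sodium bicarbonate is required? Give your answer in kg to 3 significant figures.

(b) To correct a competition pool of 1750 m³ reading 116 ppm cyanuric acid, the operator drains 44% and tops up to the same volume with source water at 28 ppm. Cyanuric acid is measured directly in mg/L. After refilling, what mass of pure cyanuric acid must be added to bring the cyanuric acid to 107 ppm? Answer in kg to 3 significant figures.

(a) Volume: 2200 m³ = 2,200,000 L.
(a) Alkalinity to add: (135 − 82) = 53 mg/L as CaCO₃ × 2,200,000 L = 116,600 g as CaCO₃.
(a) Equivalents: 116,600 g ÷ 50 g/eq = 2332 eq.
(a) NaHCO₃ supplies 1 eq per mole → 2332 mol.
(a) Mass: 2332 mol × 84 g/mol = 195,900 g.

(b) Volume: 1750 m³ = 1,750,000 L.
(b) After draining 44% and refilling: 116 × 0.56 + 28 × 0.44 = 77.28 ppm.
(b) Deficit to target: 107 − 77.28 = 29.72 mg/L.
(b) Mass: 29.72 mg/L × 1,750,000 L = 52,010 g cyanuric acid.

(a) 196 kg; (b) 52.0 kg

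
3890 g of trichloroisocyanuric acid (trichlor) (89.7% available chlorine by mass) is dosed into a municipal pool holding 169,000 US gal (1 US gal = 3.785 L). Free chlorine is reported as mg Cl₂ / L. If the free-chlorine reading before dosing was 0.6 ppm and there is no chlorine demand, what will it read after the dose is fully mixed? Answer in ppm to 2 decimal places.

6.05 ppm

Volume: 169,000 US gal × 3.785 L/gal = 639,665 L.
Available chlorine delivered: 3890 g × 0.897 = 3489 g as Cl₂.
Concentration rise: 3489 g / 639,665 L = 5.455 mg/L = 5.45 ppm.
Final FC: 0.6 + 5.45 = 6.05 ppm.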